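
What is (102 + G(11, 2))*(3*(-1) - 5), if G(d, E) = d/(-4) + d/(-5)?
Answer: -3882/5 ≈ -776.40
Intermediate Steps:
G(d, E) = -9*d/20 (G(d, E) = d*(-1/4) + d*(-1/5) = -d/4 - d/5 = -9*d/20)
(102 + G(11, 2))*(3*(-1) - 5) = (102 - 9/20*11)*(3*(-1) - 5) = (102 - 99/20)*(-3 - 5) = (1941/20)*(-8) = -3882/5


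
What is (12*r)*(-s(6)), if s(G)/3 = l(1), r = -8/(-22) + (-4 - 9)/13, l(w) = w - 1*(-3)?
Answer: 1008/11 ≈ 91.636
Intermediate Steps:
l(w) = 3 + w (l(w) = w + 3 = 3 + w)
r = -7/11 (r = -8*(-1/22) - 13*1/13 = 4/11 - 1 = -7/11 ≈ -0.63636)
s(G) = 12 (s(G) = 3*(3 + 1) = 3*4 = 12)
(12*r)*(-s(6)) = (12*(-7/11))*(-1*12) = -84/11*(-12) = 1008/11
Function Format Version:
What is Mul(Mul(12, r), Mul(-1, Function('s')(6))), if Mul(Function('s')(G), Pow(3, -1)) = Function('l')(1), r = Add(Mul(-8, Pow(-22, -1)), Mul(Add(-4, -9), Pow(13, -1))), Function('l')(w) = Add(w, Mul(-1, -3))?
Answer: Rational(1008, 11) ≈ 91.636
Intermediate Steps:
Function('l')(w) = Add(3, w) (Function('l')(w) = Add(w, 3) = Add(3, w))
r = Rational(-7, 11) (r = Add(Mul(-8, Rational(-1, 22)), Mul(-13, Rational(1, 13))) = Add(Rational(4, 11), -1) = Rational(-7, 11) ≈ -0.63636)
Function('s')(G) = 12 (Function('s')(G) = Mul(3, Add(3, 1)) = Mul(3, 4) = 12)
Mul(Mul(12, r), Mul(-1, Function('s')(6))) = Mul(Mul(12, Rational(-7, 11)), Mul(-1, 12)) = Mul(Rational(-84, 11), -12) = Rational(1008, 11)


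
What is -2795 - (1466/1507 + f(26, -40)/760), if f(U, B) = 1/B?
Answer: -128091340893/45812800 ≈ -2796.0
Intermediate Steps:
-2795 - (1466/1507 + f(26, -40)/760) = -2795 - (1466/1507 + 1/(-40*760)) = -2795 - (1466*(1/1507) - 1/40*1/760) = -2795 - (1466/1507 - 1/30400) = -2795 - 1*44564893/45812800 = -2795 - 44564893/45812800 = -128091340893/45812800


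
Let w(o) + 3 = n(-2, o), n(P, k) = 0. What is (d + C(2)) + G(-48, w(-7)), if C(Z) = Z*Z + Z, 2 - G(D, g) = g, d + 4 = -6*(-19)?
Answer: 121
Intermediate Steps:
w(o) = -3 (w(o) = -3 + 0 = -3)
d = 110 (d = -4 - 6*(-19) = -4 + 114 = 110)
G(D, g) = 2 - g
C(Z) = Z + Z**2 (C(Z) = Z**2 + Z = Z + Z**2)
(d + C(2)) + G(-48, w(-7)) = (110 + 2*(1 + 2)) + (2 - 1*(-3)) = (110 + 2*3) + (2 + 3) = (110 + 6) + 5 = 116 + 5 = 121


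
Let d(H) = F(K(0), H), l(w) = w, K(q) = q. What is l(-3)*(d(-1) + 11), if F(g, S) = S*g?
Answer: -33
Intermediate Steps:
d(H) = 0 (d(H) = H*0 = 0)
l(-3)*(d(-1) + 11) = -3*(0 + 11) = -3*11 = -33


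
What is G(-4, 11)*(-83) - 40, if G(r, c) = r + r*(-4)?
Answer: -1036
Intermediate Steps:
G(r, c) = -3*r (G(r, c) = r - 4*r = -3*r)
G(-4, 11)*(-83) - 40 = -3*(-4)*(-83) - 40 = 12*(-83) - 40 = -996 - 40 = -1036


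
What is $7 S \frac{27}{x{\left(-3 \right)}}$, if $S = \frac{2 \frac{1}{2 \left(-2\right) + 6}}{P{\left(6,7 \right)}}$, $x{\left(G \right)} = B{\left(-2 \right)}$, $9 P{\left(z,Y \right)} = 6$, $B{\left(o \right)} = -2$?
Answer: $- \frac{567}{4} \approx -141.75$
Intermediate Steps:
$P{\left(z,Y \right)} = \frac{2}{3}$ ($P{\left(z,Y \right)} = \frac{1}{9} \cdot 6 = \frac{2}{3}$)
$x{\left(G \right)} = -2$
$S = \frac{3}{2}$ ($S = \frac{2 \frac{1}{2 \left(-2\right) + 6}}{\frac{2}{3}} = \frac{2}{-4 + 6} \cdot \frac{3}{2} = \frac{2}{2} \cdot \frac{3}{2} = 2 \cdot \frac{1}{2} \cdot \frac{3}{2} = 1 \cdot \frac{3}{2} = \frac{3}{2} \approx 1.5$)
$7 S \frac{27}{x{\left(-3 \right)}} = 7 \cdot \frac{3}{2} \frac{27}{-2} = \frac{21 \cdot 27 \left(- \frac{1}{2}\right)}{2} = \frac{21}{2} \left(- \frac{27}{2}\right) = - \frac{567}{4}$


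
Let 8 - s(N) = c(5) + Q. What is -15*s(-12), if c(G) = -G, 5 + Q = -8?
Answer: -390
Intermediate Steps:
Q = -13 (Q = -5 - 8 = -13)
s(N) = 26 (s(N) = 8 - (-1*5 - 13) = 8 - (-5 - 13) = 8 - 1*(-18) = 8 + 18 = 26)
-15*s(-12) = -15*26 = -390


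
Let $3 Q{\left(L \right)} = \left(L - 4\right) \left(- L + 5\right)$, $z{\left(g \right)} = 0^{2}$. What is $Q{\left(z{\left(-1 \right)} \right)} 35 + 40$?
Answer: $- \frac{580}{3} \approx -193.33$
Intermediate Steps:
$z{\left(g \right)} = 0$
$Q{\left(L \right)} = \frac{\left(-4 + L\right) \left(5 - L\right)}{3}$ ($Q{\left(L \right)} = \frac{\left(L - 4\right) \left(- L + 5\right)}{3} = \frac{\left(-4 + L\right) \left(5 - L\right)}{3}$)
$Q{\left(z{\left(-1 \right)} \right)} 35 + 40 = \left(- \frac{20}{3} + 3 \cdot 0 - \frac{0^{2}}{3}\right) 35 + 40 = \left(- \frac{20}{3} + 0 - 0\right) 35 + 40 = \left(- \frac{20}{3} + 0 + 0\right) 35 + 40 = \left(- \frac{20}{3}\right) 35 + 40 = - \frac{700}{3} + 40 = - \frac{580}{3}$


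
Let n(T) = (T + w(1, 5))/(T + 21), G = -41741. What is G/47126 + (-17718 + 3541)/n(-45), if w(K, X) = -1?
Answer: -8018223667/1083898 ≈ -7397.6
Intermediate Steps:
n(T) = (-1 + T)/(21 + T) (n(T) = (T - 1)/(T + 21) = (-1 + T)/(21 + T))
G/47126 + (-17718 + 3541)/n(-45) = -41741/47126 + (-17718 + 3541)/(((-1 - 45)/(21 - 45))) = -41741*1/47126 - 14177/(-46/(-24)) = -41741/47126 - 14177/((-1/24*(-46))) = -41741/47126 - 14177/23/12 = -41741/47126 - 14177*12/23 = -41741/47126 - 170124/23 = -8018223667/1083898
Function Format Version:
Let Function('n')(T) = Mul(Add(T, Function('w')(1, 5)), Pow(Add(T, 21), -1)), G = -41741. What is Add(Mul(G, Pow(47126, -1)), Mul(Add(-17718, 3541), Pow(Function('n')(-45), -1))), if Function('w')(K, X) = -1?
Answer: Rational(-8018223667, 1083898) ≈ -7397.6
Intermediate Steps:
Function('n')(T) = Mul(Pow(Add(21, T), -1), Add(-1, T)) (Function('n')(T) = Mul(Add(T, -1), Pow(Add(T, 21), -1)) = Mul(Add(-1, T), Pow(Add(21, T), -1)) = Mul(Pow(Add(21, T), -1), Add(-1, T)))
Add(Mul(G, Pow(47126, -1)), Mul(Add(-17718, 3541), Pow(Function('n')(-45), -1))) = Add(Mul(-41741, Pow(47126, -1)), Mul(Add(-17718, 3541), Pow(Mul(Pow(Add(21, -45), -1), Add(-1, -45)), -1))) = Add(Mul(-41741, Rational(1, 47126)), Mul(-14177, Pow(Mul(Pow(-24, -1), -46), -1))) = Add(Rational(-41741, 47126), Mul(-14177, Pow(Mul(Rational(-1, 24), -46), -1))) = Add(Rational(-41741, 47126), Mul(-14177, Pow(Rational(23, 12), -1))) = Add(Rational(-41741, 47126), Mul(-14177, Rational(12, 23))) = Add(Rational(-41741, 47126), Rational(-170124, 23)) = Rational(-8018223667, 1083898)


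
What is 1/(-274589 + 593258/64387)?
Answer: -64387/17679368685 ≈ -3.6419e-6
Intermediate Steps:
1/(-274589 + 593258/64387) = 1/(-17679368685/64387) = -64387/17679368685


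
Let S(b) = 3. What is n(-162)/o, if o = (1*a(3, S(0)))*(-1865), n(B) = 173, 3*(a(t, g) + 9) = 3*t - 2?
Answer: 519/37300 ≈ 0.013914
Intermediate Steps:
a(t, g) = -29/3 + t (a(t, g) = -9 + (3*t - 2)/3 = -9 + (-2 + 3*t)/3 = -9 + (-2/3 + t) = -29/3 + t)
o = 37300/3 (o = (1*(-29/3 + 3))*(-1865) = (1*(-20/3))*(-1865) = -20/3*(-1865) = 37300/3 ≈ 12433.)
n(-162)/o = 173/(37300/3) = 173*(3/37300) = 519/37300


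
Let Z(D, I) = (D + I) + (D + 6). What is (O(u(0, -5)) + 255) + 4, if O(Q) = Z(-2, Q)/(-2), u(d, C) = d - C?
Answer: 511/2 ≈ 255.50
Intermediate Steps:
Z(D, I) = 6 + I + 2*D (Z(D, I) = (D + I) + (6 + D) = 6 + I + 2*D)
O(Q) = -1 - Q/2 (O(Q) = (6 + Q + 2*(-2))/(-2) = (6 + Q - 4)*(-½) = (2 + Q)*(-½) = -1 - Q/2)
(O(u(0, -5)) + 255) + 4 = ((-1 - (0 - 1*(-5))/2) + 255) + 4 = ((-1 - (0 + 5)/2) + 255) + 4 = ((-1 - ½*5) + 255) + 4 = ((-1 - 5/2) + 255) + 4 = (-7/2 + 255) + 4 = 503/2 + 4 = 511/2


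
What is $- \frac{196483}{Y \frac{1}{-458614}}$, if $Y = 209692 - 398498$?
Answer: $- \frac{45054927281}{94403} \approx -4.7726 \cdot 10^{5}$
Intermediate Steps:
$Y = -188806$
$- \frac{196483}{Y \frac{1}{-458614}} = - \frac{196483}{\left(-188806\right) \frac{1}{-458614}} = - \frac{196483}{\left(-188806\right) \left(- \frac{1}{458614}\right)} = - \frac{196483}{\frac{94403}{229307}} = \left(-196483\right) \frac{229307}{94403} = - \frac{45054927281}{94403}$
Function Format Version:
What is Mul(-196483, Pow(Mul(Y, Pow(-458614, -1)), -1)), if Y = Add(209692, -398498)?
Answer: Rational(-45054927281, 94403) ≈ -4.7726e+5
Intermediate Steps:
Y = -188806
Mul(-196483, Pow(Mul(Y, Pow(-458614, -1)), -1)) = Mul(-196483, Pow(Mul(-188806, Pow(-458614, -1)), -1)) = Mul(-196483, Pow(Mul(-188806, Rational(-1, 458614)), -1)) = Mul(-196483, Pow(Rational(94403, 229307), -1)) = Mul(-196483, Rational(229307, 94403)) = Rational(-45054927281, 94403)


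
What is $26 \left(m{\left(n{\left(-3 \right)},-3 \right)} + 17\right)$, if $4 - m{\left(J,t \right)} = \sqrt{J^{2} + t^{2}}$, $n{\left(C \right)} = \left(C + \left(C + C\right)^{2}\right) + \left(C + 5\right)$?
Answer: $546 - 26 \sqrt{1234} \approx -367.34$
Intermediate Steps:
$n{\left(C \right)} = 5 + 2 C + 4 C^{2}$ ($n{\left(C \right)} = \left(C + \left(2 C\right)^{2}\right) + \left(5 + C\right) = \left(C + 4 C^{2}\right) + \left(5 + C\right) = 5 + 2 C + 4 C^{2}$)
$m{\left(J,t \right)} = 4 - \sqrt{J^{2} + t^{2}}$
$26 \left(m{\left(n{\left(-3 \right)},-3 \right)} + 17\right) = 26 \left(\left(4 - \sqrt{\left(5 + 2 \left(-3\right) + 4 \left(-3\right)^{2}\right)^{2} + \left(-3\right)^{2}}\right) + 17\right) = 26 \left(\left(4 - \sqrt{\left(5 - 6 + 4 \cdot 9\right)^{2} + 9}\right) + 17\right) = 26 \left(\left(4 - \sqrt{\left(5 - 6 + 36\right)^{2} + 9}\right) + 17\right) = 26 \left(\left(4 - \sqrt{35^{2} + 9}\right) + 17\right) = 26 \left(\left(4 - \sqrt{1225 + 9}\right) + 17\right) = 26 \left(\left(4 - \sqrt{1234}\right) + 17\right) = 26 \left(21 - \sqrt{1234}\right) = 546 - 26 \sqrt{1234}$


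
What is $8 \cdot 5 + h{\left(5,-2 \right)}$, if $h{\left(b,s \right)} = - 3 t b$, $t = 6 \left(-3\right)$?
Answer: $310$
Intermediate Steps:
$t = -18$
$h{\left(b,s \right)} = 54 b$ ($h{\left(b,s \right)} = \left(-3\right) \left(-18\right) b = 54 b$)
$8 \cdot 5 + h{\left(5,-2 \right)} = 8 \cdot 5 + 54 \cdot 5 = 40 + 270 = 310$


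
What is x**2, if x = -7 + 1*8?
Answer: 1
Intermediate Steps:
x = 1 (x = -7 + 8 = 1)
x**2 = 1**2 = 1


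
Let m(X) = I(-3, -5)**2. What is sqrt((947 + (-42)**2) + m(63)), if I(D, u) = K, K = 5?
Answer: 12*sqrt(19) ≈ 52.307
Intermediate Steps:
I(D, u) = 5
m(X) = 25 (m(X) = 5**2 = 25)
sqrt((947 + (-42)**2) + m(63)) = sqrt((947 + (-42)**2) + 25) = sqrt((947 + 1764) + 25) = sqrt(2711 + 25) = sqrt(2736) = 12*sqrt(19)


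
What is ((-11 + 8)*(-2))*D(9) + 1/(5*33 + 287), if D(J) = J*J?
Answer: 219673/452 ≈ 486.00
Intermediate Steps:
D(J) = J²
((-11 + 8)*(-2))*D(9) + 1/(5*33 + 287) = ((-11 + 8)*(-2))*9² + 1/(5*33 + 287) = -3*(-2)*81 + 1/(165 + 287) = 6*81 + 1/452 = 486 + 1/452 = 219673/452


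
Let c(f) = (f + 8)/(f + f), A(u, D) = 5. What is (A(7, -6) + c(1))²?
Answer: 361/4 ≈ 90.250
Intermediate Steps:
c(f) = (8 + f)/(2*f) (c(f) = (8 + f)/((2*f)) = (8 + f)*(1/(2*f)) = (8 + f)/(2*f))
(A(7, -6) + c(1))² = (5 + (½)*(8 + 1)/1)² = (5 + (½)*1*9)² = (5 + 9/2)² = (19/2)² = 361/4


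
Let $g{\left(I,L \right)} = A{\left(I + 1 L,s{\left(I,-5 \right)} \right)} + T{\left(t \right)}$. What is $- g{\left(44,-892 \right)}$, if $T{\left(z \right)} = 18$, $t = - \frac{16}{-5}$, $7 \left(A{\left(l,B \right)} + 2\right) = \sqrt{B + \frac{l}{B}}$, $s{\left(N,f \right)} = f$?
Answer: $-16 - \frac{\sqrt{4115}}{35} \approx -17.833$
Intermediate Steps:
$A{\left(l,B \right)} = -2 + \frac{\sqrt{B + \frac{l}{B}}}{7}$
$t = \frac{16}{5}$ ($t = \left(-16\right) \left(- \frac{1}{5}\right) = \frac{16}{5} \approx 3.2$)
$g{\left(I,L \right)} = 16 + \frac{\sqrt{-5 - \frac{I}{5} - \frac{L}{5}}}{7}$ ($g{\left(I,L \right)} = \left(-2 + \frac{\sqrt{-5 + \frac{I + 1 L}{-5}}}{7}\right) + 18 = \left(-2 + \frac{\sqrt{-5 + \left(I + L\right) \left(- \frac{1}{5}\right)}}{7}\right) + 18 = \left(-2 + \frac{\sqrt{-5 - \left(\frac{I}{5} + \frac{L}{5}\right)}}{7}\right) + 18 = \left(-2 + \frac{\sqrt{-5 - \frac{I}{5} - \frac{L}{5}}}{7}\right) + 18 = 16 + \frac{\sqrt{-5 - \frac{I}{5} - \frac{L}{5}}}{7}$)
$- g{\left(44,-892 \right)} = - (16 + \frac{\sqrt{-125 - 220 - -4460}}{35}) = - (16 + \frac{\sqrt{-125 - 220 + 4460}}{35}) = - (16 + \frac{\sqrt{4115}}{35}) = -16 - \frac{\sqrt{4115}}{35}$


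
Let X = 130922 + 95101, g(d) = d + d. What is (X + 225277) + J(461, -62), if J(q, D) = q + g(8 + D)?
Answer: 451653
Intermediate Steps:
g(d) = 2*d
X = 226023
J(q, D) = 16 + q + 2*D (J(q, D) = q + 2*(8 + D) = q + (16 + 2*D) = 16 + q + 2*D)
(X + 225277) + J(461, -62) = (226023 + 225277) + (16 + 461 + 2*(-62)) = 451300 + (16 + 461 - 124) = 451300 + 353 = 451653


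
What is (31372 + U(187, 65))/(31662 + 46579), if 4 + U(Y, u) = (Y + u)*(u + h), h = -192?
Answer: -636/78241 ≈ -0.0081287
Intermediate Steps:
U(Y, u) = -4 + (-192 + u)*(Y + u) (U(Y, u) = -4 + (Y + u)*(u - 192) = -4 + (Y + u)*(-192 + u) = -4 + (-192 + u)*(Y + u))
(31372 + U(187, 65))/(31662 + 46579) = (31372 + (-4 + 65² - 192*187 - 192*65 + 187*65))/(31662 + 46579) = (31372 + (-4 + 4225 - 35904 - 12480 + 12155))/78241 = (31372 - 32008)*(1/78241) = -636*1/78241 = -636/78241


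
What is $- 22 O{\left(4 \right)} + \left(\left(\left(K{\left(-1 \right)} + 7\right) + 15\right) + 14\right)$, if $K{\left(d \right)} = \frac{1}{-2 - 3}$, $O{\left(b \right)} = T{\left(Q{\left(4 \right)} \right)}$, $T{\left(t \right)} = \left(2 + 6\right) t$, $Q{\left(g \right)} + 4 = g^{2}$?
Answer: $- \frac{10381}{5} \approx -2076.2$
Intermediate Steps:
$Q{\left(g \right)} = -4 + g^{2}$
$T{\left(t \right)} = 8 t$
$O{\left(b \right)} = 96$ ($O{\left(b \right)} = 8 \left(-4 + 4^{2}\right) = 8 \left(-4 + 16\right) = 8 \cdot 12 = 96$)
$K{\left(d \right)} = - \frac{1}{5}$ ($K{\left(d \right)} = \frac{1}{-5} = - \frac{1}{5}$)
$- 22 O{\left(4 \right)} + \left(\left(\left(K{\left(-1 \right)} + 7\right) + 15\right) + 14\right) = \left(-22\right) 96 + \left(\left(\left(- \frac{1}{5} + 7\right) + 15\right) + 14\right) = -2112 + \left(\left(\frac{34}{5} + 15\right) + 14\right) = -2112 + \left(\frac{109}{5} + 14\right) = -2112 + \frac{179}{5} = - \frac{10381}{5}$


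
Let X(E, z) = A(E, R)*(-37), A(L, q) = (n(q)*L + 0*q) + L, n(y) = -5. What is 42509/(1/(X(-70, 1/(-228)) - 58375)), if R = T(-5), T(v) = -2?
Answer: -2921856115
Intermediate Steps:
R = -2
A(L, q) = -4*L (A(L, q) = (-5*L + 0*q) + L = (-5*L + 0) + L = -5*L + L = -4*L)
X(E, z) = 148*E (X(E, z) = -4*E*(-37) = 148*E)
42509/(1/(X(-70, 1/(-228)) - 58375)) = 42509/(1/(148*(-70) - 58375)) = 42509/(1/(-10360 - 58375)) = 42509/(1/(-68735)) = 42509/(-1/68735) = 42509*(-68735) = -2921856115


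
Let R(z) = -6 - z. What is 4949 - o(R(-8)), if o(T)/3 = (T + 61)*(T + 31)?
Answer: -1288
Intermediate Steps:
o(T) = 3*(31 + T)*(61 + T) (o(T) = 3*((T + 61)*(T + 31)) = 3*((61 + T)*(31 + T)) = 3*((31 + T)*(61 + T)) = 3*(31 + T)*(61 + T))
4949 - o(R(-8)) = 4949 - (5673 + 3*(-6 - 1*(-8))² + 276*(-6 - 1*(-8))) = 4949 - (5673 + 3*(-6 + 8)² + 276*(-6 + 8)) = 4949 - (5673 + 3*2² + 276*2) = 4949 - (5673 + 3*4 + 552) = 4949 - (5673 + 12 + 552) = 4949 - 1*6237 = 4949 - 6237 = -1288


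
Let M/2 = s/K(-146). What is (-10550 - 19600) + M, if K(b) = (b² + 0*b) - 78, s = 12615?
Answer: -320150235/10619 ≈ -30149.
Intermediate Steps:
K(b) = -78 + b² (K(b) = (b² + 0) - 78 = b² - 78 = -78 + b²)
M = 12615/10619 (M = 2*(12615/(-78 + (-146)²)) = 2*(12615/(-78 + 21316)) = 2*(12615/21238) = 12615/10619 ≈ 1.1880)
(-10550 - 19600) + M = (-10550 - 19600) + 12615/10619 = -30150 + 12615/10619 = -320150235/10619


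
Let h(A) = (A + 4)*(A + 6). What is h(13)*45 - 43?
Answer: 14492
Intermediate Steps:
h(A) = (4 + A)*(6 + A)
h(13)*45 - 43 = (24 + 13**2 + 10*13)*45 - 43 = (24 + 169 + 130)*45 - 43 = 323*45 - 43 = 14535 - 43 = 14492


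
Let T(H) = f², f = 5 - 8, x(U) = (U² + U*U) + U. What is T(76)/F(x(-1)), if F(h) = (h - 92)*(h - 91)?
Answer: 1/910 ≈ 0.0010989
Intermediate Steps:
x(U) = U + 2*U² (x(U) = (U² + U²) + U = 2*U² + U = U + 2*U²)
f = -3
T(H) = 9 (T(H) = (-3)² = 9)
F(h) = (-92 + h)*(-91 + h)
T(76)/F(x(-1)) = 9/(8372 + (-(1 + 2*(-1)))² - (-183)*(1 + 2*(-1))) = 9/(8372 + (-(1 - 2))² - (-183)*(1 - 2)) = 9/(8372 + (-1*(-1))² - (-183)*(-1)) = 9/(8372 + 1² - 183*1) = 9/(8372 + 1 - 183) = 9/8190 = 9*(1/8190) = 1/910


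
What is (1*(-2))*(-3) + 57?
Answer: 63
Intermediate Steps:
(1*(-2))*(-3) + 57 = -2*(-3) + 57 = 6 + 57 = 63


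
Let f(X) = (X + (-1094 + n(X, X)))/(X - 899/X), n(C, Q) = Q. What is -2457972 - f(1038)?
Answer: -2646118486056/1076545 ≈ -2.4580e+6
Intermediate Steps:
f(X) = (-1094 + 2*X)/(X - 899/X) (f(X) = (X + (-1094 + X))/(X - 899/X) = (-1094 + 2*X)/(X - 899/X))
-2457972 - f(1038) = -2457972 - 2*1038*(-547 + 1038)/(-899 + 1038**2) = -2457972 - 2*1038*491/(-899 + 1077444) = -2457972 - 2*1038*491/1076545 = -2457972 - 1*1019316/1076545 = -2457972 - 1019316/1076545 = -2646118486056/1076545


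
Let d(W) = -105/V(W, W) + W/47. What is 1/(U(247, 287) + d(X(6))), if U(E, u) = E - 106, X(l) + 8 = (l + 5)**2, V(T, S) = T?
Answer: 5311/756685 ≈ 0.0070188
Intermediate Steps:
X(l) = -8 + (5 + l)**2 (X(l) = -8 + (l + 5)**2 = -8 + (5 + l)**2)
d(W) = -105/W + W/47
U(E, u) = -106 + E
1/(U(247, 287) + d(X(6))) = 1/((-106 + 247) + (-105/(-8 + (5 + 6)**2) + (-8 + (5 + 6)**2)/47)) = 1/(141 + (-105/(-8 + 11**2) + (-8 + 11**2)/47)) = 1/(141 + (-105/(-8 + 121) + (-8 + 121)/47)) = 1/(141 + (-105/113 + (1/47)*113)) = 1/(141 + (-105*1/113 + 113/47)) = 1/(141 + (-105/113 + 113/47)) = 1/(141 + 7834/5311) = 1/(756685/5311) = 5311/756685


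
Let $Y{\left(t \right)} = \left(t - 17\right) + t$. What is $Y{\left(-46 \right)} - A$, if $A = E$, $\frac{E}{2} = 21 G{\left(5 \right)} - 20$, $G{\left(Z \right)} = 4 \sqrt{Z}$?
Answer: $-69 - 168 \sqrt{5} \approx -444.66$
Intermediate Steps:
$Y{\left(t \right)} = -17 + 2 t$ ($Y{\left(t \right)} = \left(-17 + t\right) + t = -17 + 2 t$)
$E = -40 + 168 \sqrt{5}$ ($E = 2 \left(21 \cdot 4 \sqrt{5} - 20\right) = 2 \left(84 \sqrt{5} - 20\right) = 2 \left(-20 + 84 \sqrt{5}\right) = -40 + 168 \sqrt{5} \approx 335.66$)
$A = -40 + 168 \sqrt{5} \approx 335.66$
$Y{\left(-46 \right)} - A = \left(-17 + 2 \left(-46\right)\right) - \left(-40 + 168 \sqrt{5}\right) = \left(-17 - 92\right) + \left(40 - 168 \sqrt{5}\right) = -109 + \left(40 - 168 \sqrt{5}\right) = -69 - 168 \sqrt{5}$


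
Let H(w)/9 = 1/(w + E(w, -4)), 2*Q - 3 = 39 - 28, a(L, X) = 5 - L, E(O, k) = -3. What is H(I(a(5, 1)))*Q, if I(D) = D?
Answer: -21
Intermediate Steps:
Q = 7 (Q = 3/2 + (39 - 28)/2 = 3/2 + (½)*11 = 3/2 + 11/2 = 7)
H(w) = 9/(-3 + w) (H(w) = 9/(w - 3) = 9/(-3 + w))
H(I(a(5, 1)))*Q = (9/(-3 + (5 - 1*5)))*7 = (9/(-3 + (5 - 5)))*7 = (9/(-3 + 0))*7 = (9/(-3))*7 = (9*(-⅓))*7 = -3*7 = -21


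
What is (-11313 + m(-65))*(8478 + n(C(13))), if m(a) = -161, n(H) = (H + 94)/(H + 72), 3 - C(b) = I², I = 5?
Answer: -2432327364/25 ≈ -9.7293e+7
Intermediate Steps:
C(b) = -22 (C(b) = 3 - 1*5² = 3 - 1*25 = 3 - 25 = -22)
n(H) = (94 + H)/(72 + H)
(-11313 + m(-65))*(8478 + n(C(13))) = (-11313 - 161)*(8478 + (94 - 22)/(72 - 22)) = -11474*(8478 + 72/50) = -11474*(8478 + (1/50)*72) = -11474*(8478 + 36/25) = -11474*211986/25 = -2432327364/25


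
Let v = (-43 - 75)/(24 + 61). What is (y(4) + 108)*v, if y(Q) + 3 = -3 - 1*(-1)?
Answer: -12154/85 ≈ -142.99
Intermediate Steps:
y(Q) = -5 (y(Q) = -3 + (-3 - 1*(-1)) = -3 + (-3 + 1) = -3 - 2 = -5)
v = -118/85 ≈ -1.3882
(y(4) + 108)*v = (-5 + 108)*(-118/85) = 103*(-118/85) = -12154/85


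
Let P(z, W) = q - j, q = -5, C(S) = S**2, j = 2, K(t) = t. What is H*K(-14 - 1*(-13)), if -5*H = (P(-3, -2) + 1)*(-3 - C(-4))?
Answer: 114/5 ≈ 22.800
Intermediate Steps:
P(z, W) = -7 (P(z, W) = -5 - 1*2 = -5 - 2 = -7)
H = -114/5 (H = -(-7 + 1)*(-3 - 1*(-4)**2)/5 = -(-6)*(-3 - 1*16)/5 = -(-6)*(-3 - 16)/5 = -(-6)*(-19)/5 = -1/5*114 = -114/5 ≈ -22.800)
H*K(-14 - 1*(-13)) = -114*(-14 - 1*(-13))/5 = -114*(-14 + 13)/5 = -114/5*(-1) = 114/5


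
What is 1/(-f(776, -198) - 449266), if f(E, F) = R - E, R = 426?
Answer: -1/448916 ≈ -2.2276e-6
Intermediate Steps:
f(E, F) = 426 - E
1/(-f(776, -198) - 449266) = 1/(-(426 - 1*776) - 449266) = 1/(-(426 - 776) - 449266) = 1/(-1*(-350) - 449266) = 1/(350 - 449266) = 1/(-448916) = -1/448916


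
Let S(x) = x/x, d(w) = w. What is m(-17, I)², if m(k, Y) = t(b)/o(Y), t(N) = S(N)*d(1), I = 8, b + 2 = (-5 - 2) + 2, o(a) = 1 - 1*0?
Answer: 1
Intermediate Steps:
o(a) = 1 (o(a) = 1 + 0 = 1)
b = -7 (b = -2 + ((-5 - 2) + 2) = -2 + (-7 + 2) = -2 - 5 = -7)
S(x) = 1
t(N) = 1 (t(N) = 1*1 = 1)
m(k, Y) = 1 (m(k, Y) = 1/1 = 1*1 = 1)
m(-17, I)² = 1² = 1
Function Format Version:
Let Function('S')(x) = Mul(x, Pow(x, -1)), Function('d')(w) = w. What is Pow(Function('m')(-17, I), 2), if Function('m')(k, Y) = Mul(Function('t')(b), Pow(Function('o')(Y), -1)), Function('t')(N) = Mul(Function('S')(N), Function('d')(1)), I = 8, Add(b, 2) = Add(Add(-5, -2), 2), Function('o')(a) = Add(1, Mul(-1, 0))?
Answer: 1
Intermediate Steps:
Function('o')(a) = 1 (Function('o')(a) = Add(1, 0) = 1)
b = -7 (b = Add(-2, Add(Add(-5, -2), 2)) = Add(-2, Add(-7, 2)) = Add(-2, -5) = -7)
Function('S')(x) = 1
Function('t')(N) = 1 (Function('t')(N) = Mul(1, 1) = 1)
Function('m')(k, Y) = 1 (Function('m')(k, Y) = Mul(1, Pow(1, -1)) = Mul(1, 1) = 1)
Pow(Function('m')(-17, I), 2) = Pow(1, 2) = 1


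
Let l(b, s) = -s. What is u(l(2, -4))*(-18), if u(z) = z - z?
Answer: 0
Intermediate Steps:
u(z) = 0
u(l(2, -4))*(-18) = 0*(-18) = 0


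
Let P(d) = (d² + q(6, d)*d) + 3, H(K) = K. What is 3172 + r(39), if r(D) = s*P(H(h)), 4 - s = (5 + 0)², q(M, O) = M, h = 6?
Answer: 1597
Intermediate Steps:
P(d) = 3 + d² + 6*d (P(d) = (d² + 6*d) + 3 = 3 + d² + 6*d)
s = -21 (s = 4 - (5 + 0)² = 4 - 1*5² = 4 - 1*25 = 4 - 25 = -21)
r(D) = -1575 (r(D) = -21*(3 + 6² + 6*6) = -21*(3 + 36 + 36) = -21*75 = -1575)
3172 + r(39) = 3172 - 1575 = 1597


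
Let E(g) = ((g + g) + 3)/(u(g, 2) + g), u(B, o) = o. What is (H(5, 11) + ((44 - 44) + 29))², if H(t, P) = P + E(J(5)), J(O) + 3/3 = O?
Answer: 63001/36 ≈ 1750.0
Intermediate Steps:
J(O) = -1 + O
E(g) = (3 + 2*g)/(2 + g) (E(g) = ((g + g) + 3)/(2 + g) = (2*g + 3)/(2 + g) = (3 + 2*g)/(2 + g))
H(t, P) = 11/6 + P (H(t, P) = P + (3 + 2*(-1 + 5))/(2 + (-1 + 5)) = P + (3 + 2*4)/(2 + 4) = P + (3 + 8)/6 = P + (⅙)*11 = P + 11/6 = 11/6 + P)
(H(5, 11) + ((44 - 44) + 29))² = ((11/6 + 11) + ((44 - 44) + 29))² = (77/6 + (0 + 29))² = (77/6 + 29)² = (251/6)² = 63001/36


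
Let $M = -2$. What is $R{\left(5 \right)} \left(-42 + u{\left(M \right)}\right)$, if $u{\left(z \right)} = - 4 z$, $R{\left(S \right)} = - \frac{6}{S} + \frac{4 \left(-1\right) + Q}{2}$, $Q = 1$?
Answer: $\frac{459}{5} \approx 91.8$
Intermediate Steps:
$R{\left(S \right)} = - \frac{3}{2} - \frac{6}{S}$ ($R{\left(S \right)} = - \frac{6}{S} + \frac{4 \left(-1\right) + 1}{2} = - \frac{6}{S} + \left(-4 + 1\right) \frac{1}{2} = - \frac{6}{S} - \frac{3}{2} = - \frac{3}{2} - \frac{6}{S}$)
$R{\left(5 \right)} \left(-42 + u{\left(M \right)}\right) = \left(- \frac{3}{2} - \frac{6}{5}\right) \left(-42 - -8\right) = \left(- \frac{3}{2} - \frac{6}{5}\right) \left(-42 + 8\right) = \left(- \frac{3}{2} - \frac{6}{5}\right) \left(-34\right) = \left(- \frac{27}{10}\right) \left(-34\right) = \frac{459}{5}$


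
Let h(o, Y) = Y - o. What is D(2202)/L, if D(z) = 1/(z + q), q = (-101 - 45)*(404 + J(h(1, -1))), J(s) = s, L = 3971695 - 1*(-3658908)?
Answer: -1/431052763470 ≈ -2.3199e-12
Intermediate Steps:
L = 7630603 (L = 3971695 + 3658908 = 7630603)
q = -58692 (q = (-101 - 45)*(404 + (-1 - 1*1)) = -146*(404 + (-1 - 1)) = -146*(404 - 2) = -146*402 = -58692)
D(z) = 1/(-58692 + z) (D(z) = 1/(z - 58692) = 1/(-58692 + z))
D(2202)/L = 1/((-58692 + 2202)*7630603) = (1/7630603)/(-56490) = -1/56490*1/7630603 = -1/431052763470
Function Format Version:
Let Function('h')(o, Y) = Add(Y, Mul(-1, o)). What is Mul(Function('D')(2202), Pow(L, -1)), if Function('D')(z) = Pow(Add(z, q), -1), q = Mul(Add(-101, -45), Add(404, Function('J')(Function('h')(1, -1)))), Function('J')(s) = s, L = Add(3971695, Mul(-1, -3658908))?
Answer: Rational(-1, 431052763470) ≈ -2.3199e-12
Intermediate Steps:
L = 7630603 (L = Add(3971695, 3658908) = 7630603)
q = -58692 (q = Mul(Add(-101, -45), Add(404, Add(-1, Mul(-1, 1)))) = Mul(-146, Add(404, Add(-1, -1))) = Mul(-146, Add(404, -2)) = Mul(-146, 402) = -58692)
Function('D')(z) = Pow(Add(-58692, z), -1) (Function('D')(z) = Pow(Add(z, -58692), -1) = Pow(Add(-58692, z), -1))
Mul(Function('D')(2202), Pow(L, -1)) = Mul(Pow(Add(-58692, 2202), -1), Pow(7630603, -1)) = Mul(Pow(-56490, -1), Rational(1, 7630603)) = Mul(Rational(-1, 56490), Rational(1, 7630603)) = Rational(-1, 431052763470)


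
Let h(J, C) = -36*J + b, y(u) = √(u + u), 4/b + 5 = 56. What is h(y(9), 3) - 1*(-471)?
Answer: 24025/51 - 108*√2 ≈ 318.34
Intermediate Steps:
b = 4/51 (b = 4/(-5 + 56) = 4/51 ≈ 0.078431)
y(u) = √2*√u (y(u) = √(2*u) = √2*√u)
h(J, C) = 4/51 - 36*J (h(J, C) = -36*J + 4/51 = 4/51 - 36*J)
h(y(9), 3) - 1*(-471) = (4/51 - 36*√2*√9) - 1*(-471) = (4/51 - 36*√2*3) + 471 = (4/51 - 108*√2) + 471 = 24025/51 - 108*√2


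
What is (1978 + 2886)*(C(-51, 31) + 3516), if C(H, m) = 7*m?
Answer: 18157312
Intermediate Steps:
(1978 + 2886)*(C(-51, 31) + 3516) = (1978 + 2886)*(7*31 + 3516) = 4864*(217 + 3516) = 4864*3733 = 18157312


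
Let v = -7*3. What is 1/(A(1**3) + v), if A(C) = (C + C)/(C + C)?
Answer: -1/20 ≈ -0.050000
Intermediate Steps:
v = -21
A(C) = 1 (A(C) = (2*C)/((2*C)) = (2*C)*(1/(2*C)) = 1)
1/(A(1**3) + v) = 1/(1 - 21) = 1/(-20) = -1/20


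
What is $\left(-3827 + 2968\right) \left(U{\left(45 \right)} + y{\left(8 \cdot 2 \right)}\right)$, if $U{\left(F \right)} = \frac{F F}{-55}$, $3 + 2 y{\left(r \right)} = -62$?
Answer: $\frac{1309975}{22} \approx 59544.0$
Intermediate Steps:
$y{\left(r \right)} = - \frac{65}{2}$ ($y{\left(r \right)} = - \frac{3}{2} + \frac{1}{2} \left(-62\right) = - \frac{3}{2} - 31 = - \frac{65}{2}$)
$U{\left(F \right)} = - \frac{F^{2}}{55}$ ($U{\left(F \right)} = F^{2} \left(- \frac{1}{55}\right) = - \frac{F^{2}}{55}$)
$\left(-3827 + 2968\right) \left(U{\left(45 \right)} + y{\left(8 \cdot 2 \right)}\right) = \left(-3827 + 2968\right) \left(- \frac{45^{2}}{55} - \frac{65}{2}\right) = - 859 \left(\left(- \frac{1}{55}\right) 2025 - \frac{65}{2}\right) = - 859 \left(- \frac{405}{11} - \frac{65}{2}\right) = \left(-859\right) \left(- \frac{1525}{22}\right) = \frac{1309975}{22}$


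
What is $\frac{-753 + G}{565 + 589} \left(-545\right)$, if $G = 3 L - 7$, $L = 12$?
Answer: $\frac{197290}{577} \approx 341.92$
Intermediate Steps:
$G = 29$ ($G = 3 \cdot 12 - 7 = 36 - 7 = 29$)
$\frac{-753 + G}{565 + 589} \left(-545\right) = \frac{-753 + 29}{565 + 589} \left(-545\right) = - \frac{724}{1154} \left(-545\right) = \left(-724\right) \frac{1}{1154} \left(-545\right) = \left(- \frac{362}{577}\right) \left(-545\right) = \frac{197290}{577}$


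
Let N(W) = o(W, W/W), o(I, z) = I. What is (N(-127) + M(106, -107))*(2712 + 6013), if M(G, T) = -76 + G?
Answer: -846325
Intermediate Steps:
N(W) = W
(N(-127) + M(106, -107))*(2712 + 6013) = (-127 + (-76 + 106))*(2712 + 6013) = (-127 + 30)*8725 = -97*8725 = -846325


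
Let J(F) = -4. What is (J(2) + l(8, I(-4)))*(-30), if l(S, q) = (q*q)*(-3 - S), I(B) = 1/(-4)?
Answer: 1125/8 ≈ 140.63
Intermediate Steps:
I(B) = -¼
l(S, q) = q²*(-3 - S)
(J(2) + l(8, I(-4)))*(-30) = (-4 + (-¼)²*(-3 - 1*8))*(-30) = (-4 + (-3 - 8)/16)*(-30) = (-4 + (1/16)*(-11))*(-30) = (-4 - 11/16)*(-30) = -75/16*(-30) = 1125/8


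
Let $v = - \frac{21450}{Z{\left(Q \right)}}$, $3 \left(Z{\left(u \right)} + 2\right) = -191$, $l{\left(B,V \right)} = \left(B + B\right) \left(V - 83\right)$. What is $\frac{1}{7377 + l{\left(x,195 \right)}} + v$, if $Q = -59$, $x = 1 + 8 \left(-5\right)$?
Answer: $\frac{87451453}{267723} \approx 326.65$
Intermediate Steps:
$x = -39$ ($x = 1 - 40 = -39$)
$l{\left(B,V \right)} = 2 B \left(-83 + V\right)$
$Z{\left(u \right)} = - \frac{197}{3}$ ($Z{\left(u \right)} = -2 + \frac{1}{3} \left(-191\right) = -2 - \frac{191}{3} = - \frac{197}{3}$)
$v = \frac{64350}{197}$ ($v = - \frac{21450}{- \frac{197}{3}} = \left(-21450\right) \left(- \frac{3}{197}\right) = \frac{64350}{197} \approx 326.65$)
$\frac{1}{7377 + l{\left(x,195 \right)}} + v = \frac{1}{7377 + 2 \left(-39\right) \left(-83 + 195\right)} + \frac{64350}{197} = \frac{1}{7377 + 2 \left(-39\right) 112} + \frac{64350}{197} = \frac{1}{7377 - 8736} + \frac{64350}{197} = \frac{1}{-1359} + \frac{64350}{197} = - \frac{1}{1359} + \frac{64350}{197} = \frac{87451453}{267723}$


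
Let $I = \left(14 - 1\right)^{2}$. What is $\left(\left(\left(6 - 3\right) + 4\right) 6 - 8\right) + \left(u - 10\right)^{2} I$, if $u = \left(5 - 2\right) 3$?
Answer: $203$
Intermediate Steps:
$I = 169$ ($I = 13^{2} = 169$)
$u = 9$ ($u = 3 \cdot 3 = 9$)
$\left(\left(\left(6 - 3\right) + 4\right) 6 - 8\right) + \left(u - 10\right)^{2} I = \left(\left(\left(6 - 3\right) + 4\right) 6 - 8\right) + \left(9 - 10\right)^{2} \cdot 169 = \left(\left(3 + 4\right) 6 - 8\right) + \left(-1\right)^{2} \cdot 169 = \left(7 \cdot 6 - 8\right) + 1 \cdot 169 = \left(42 - 8\right) + 169 = 34 + 169 = 203$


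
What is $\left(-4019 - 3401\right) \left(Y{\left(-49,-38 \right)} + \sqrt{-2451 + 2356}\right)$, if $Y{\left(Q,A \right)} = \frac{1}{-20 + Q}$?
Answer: $\frac{7420}{69} - 7420 i \sqrt{95} \approx 107.54 - 72321.0 i$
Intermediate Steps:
$\left(-4019 - 3401\right) \left(Y{\left(-49,-38 \right)} + \sqrt{-2451 + 2356}\right) = \left(-4019 - 3401\right) \left(\frac{1}{-20 - 49} + \sqrt{-2451 + 2356}\right) = - 7420 \left(\frac{1}{-69} + \sqrt{-95}\right) = - 7420 \left(- \frac{1}{69} + i \sqrt{95}\right) = \frac{7420}{69} - 7420 i \sqrt{95}$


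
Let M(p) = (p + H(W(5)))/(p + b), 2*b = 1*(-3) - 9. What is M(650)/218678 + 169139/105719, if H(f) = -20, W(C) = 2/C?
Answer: 1701405756487/1063447296172 ≈ 1.5999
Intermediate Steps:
b = -6 (b = (1*(-3) - 9)/2 = (-3 - 9)/2 = (1/2)*(-12) = -6)
M(p) = (-20 + p)/(-6 + p) (M(p) = (p - 20)/(p - 6) = (-20 + p)/(-6 + p))
M(650)/218678 + 169139/105719 = ((-20 + 650)/(-6 + 650))/218678 + 169139/105719 = (630/644)*(1/218678) + 169139*(1/105719) = ((1/644)*630)*(1/218678) + 169139/105719 = (45/46)*(1/218678) + 169139/105719 = 45/10059188 + 169139/105719 = 1701405756487/1063447296172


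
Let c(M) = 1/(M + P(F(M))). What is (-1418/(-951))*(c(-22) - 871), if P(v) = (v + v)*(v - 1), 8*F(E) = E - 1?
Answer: -11070326/8559 ≈ -1293.4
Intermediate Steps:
F(E) = -⅛ + E/8 (F(E) = (E - 1)/8 = (-1 + E)/8 = -⅛ + E/8)
P(v) = 2*v*(-1 + v) (P(v) = (2*v)*(-1 + v) = 2*v*(-1 + v))
c(M) = 1/(M + 2*(-9/8 + M/8)*(-⅛ + M/8)) (c(M) = 1/(M + 2*(-⅛ + M/8)*(-1 + (-⅛ + M/8))) = 1/(M + 2*(-⅛ + M/8)*(-9/8 + M/8)) = 1/(M + 2*(-9/8 + M/8)*(-⅛ + M/8)))
(-1418/(-951))*(c(-22) - 871) = (-1418/(-951))*(32/(9 + (-22)² + 22*(-22)) - 871) = (-1418*(-1/951))*(32/(9 + 484 - 484) - 871) = 1418*(32/9 - 871)/951 = (1418/951)*(-7807/9) = -11070326/8559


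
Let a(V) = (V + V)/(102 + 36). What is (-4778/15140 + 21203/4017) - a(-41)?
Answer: 99654299/17933330 ≈ 5.5569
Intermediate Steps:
a(V) = V/69 (a(V) = (2*V)/138 = (2*V)*(1/138) = V/69)
(-4778/15140 + 21203/4017) - a(-41) = (-4778/15140 + 21203/4017) - (-41)/69 = (-4778*1/15140 + 21203*(1/4017)) - 1*(-41/69) = (-2389/7570 + 1631/309) + 41/69 = 11608469/2339130 + 41/69 = 99654299/17933330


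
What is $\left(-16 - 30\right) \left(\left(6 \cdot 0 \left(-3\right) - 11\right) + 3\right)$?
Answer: $368$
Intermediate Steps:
$\left(-16 - 30\right) \left(\left(6 \cdot 0 \left(-3\right) - 11\right) + 3\right) = \left(-16 - 30\right) \left(\left(0 \left(-3\right) - 11\right) + 3\right) = \left(-16 - 30\right) \left(\left(0 - 11\right) + 3\right) = - 46 \left(-11 + 3\right) = \left(-46\right) \left(-8\right) = 368$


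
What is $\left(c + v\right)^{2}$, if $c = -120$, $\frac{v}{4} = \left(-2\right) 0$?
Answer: $14400$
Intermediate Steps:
$v = 0$ ($v = 4 \left(\left(-2\right) 0\right) = 4 \cdot 0 = 0$)
$\left(c + v\right)^{2} = \left(-120 + 0\right)^{2} = \left(-120\right)^{2} = 14400$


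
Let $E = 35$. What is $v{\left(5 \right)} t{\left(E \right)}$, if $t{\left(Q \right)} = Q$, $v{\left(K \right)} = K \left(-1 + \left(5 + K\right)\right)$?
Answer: $1575$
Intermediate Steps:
$v{\left(K \right)} = K \left(4 + K\right)$
$v{\left(5 \right)} t{\left(E \right)} = 5 \left(4 + 5\right) 35 = 5 \cdot 9 \cdot 35 = 45 \cdot 35 = 1575$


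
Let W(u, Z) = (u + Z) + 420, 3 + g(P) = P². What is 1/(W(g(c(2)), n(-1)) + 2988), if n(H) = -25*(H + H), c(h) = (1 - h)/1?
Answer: 1/3456 ≈ 0.00028935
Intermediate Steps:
c(h) = 1 - h (c(h) = (1 - h)*1 = 1 - h)
g(P) = -3 + P²
n(H) = -50*H
W(u, Z) = 420 + Z + u (W(u, Z) = (Z + u) + 420 = 420 + Z + u)
1/(W(g(c(2)), n(-1)) + 2988) = 1/((420 - 50*(-1) + (-3 + (1 - 1*2)²)) + 2988) = 1/((420 + 50 + (-3 + (1 - 2)²)) + 2988) = 1/((420 + 50 + (-3 + (-1)²)) + 2988) = 1/((420 + 50 + (-3 + 1)) + 2988) = 1/((420 + 50 - 2) + 2988) = 1/(468 + 2988) = 1/3456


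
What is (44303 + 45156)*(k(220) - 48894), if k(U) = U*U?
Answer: -44192746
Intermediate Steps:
k(U) = U²
(44303 + 45156)*(k(220) - 48894) = (44303 + 45156)*(220² - 48894) = 89459*(48400 - 48894) = 89459*(-494) = -44192746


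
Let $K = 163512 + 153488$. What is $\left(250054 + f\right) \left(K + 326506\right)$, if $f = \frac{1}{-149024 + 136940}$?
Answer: $\frac{324075256031285}{2014} \approx 1.6091 \cdot 10^{11}$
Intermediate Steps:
$f = - \frac{1}{12084}$ ($f = \frac{1}{-12084} = - \frac{1}{12084} \approx -8.2754 \cdot 10^{-5}$)
$K = 317000$
$\left(250054 + f\right) \left(K + 326506\right) = \left(250054 - \frac{1}{12084}\right) \left(317000 + 326506\right) = \frac{3021652535}{12084} \cdot 643506 = \frac{324075256031285}{2014}$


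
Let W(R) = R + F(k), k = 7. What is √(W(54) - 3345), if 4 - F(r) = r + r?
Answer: I*√3301 ≈ 57.454*I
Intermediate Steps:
F(r) = 4 - 2*r (F(r) = 4 - (r + r) = 4 - 2*r)
W(R) = -10 + R (W(R) = R + (4 - 2*7) = R + (4 - 14) = R - 10 = -10 + R)
√(W(54) - 3345) = √((-10 + 54) - 3345) = √(44 - 3345) = √(-3301) = I*√3301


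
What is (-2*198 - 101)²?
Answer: 247009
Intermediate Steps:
(-2*198 - 101)² = (-396 - 101)² = (-497)² = 247009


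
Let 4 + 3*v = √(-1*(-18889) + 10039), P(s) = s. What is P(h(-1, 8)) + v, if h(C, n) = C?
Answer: -7/3 + 16*√113/3 ≈ 54.361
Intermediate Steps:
v = -4/3 + 16*√113/3 (v = -4/3 + √(-1*(-18889) + 10039)/3 = -4/3 + √(18889 + 10039)/3 = -4/3 + √28928/3 = -4/3 + (16*√113)/3 = -4/3 + 16*√113/3 ≈ 55.361)
P(h(-1, 8)) + v = -1 + (-4/3 + 16*√113/3) = -7/3 + 16*√113/3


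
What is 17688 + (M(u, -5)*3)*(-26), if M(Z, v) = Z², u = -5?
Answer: 15738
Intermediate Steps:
17688 + (M(u, -5)*3)*(-26) = 17688 + ((-5)²*3)*(-26) = 17688 + (25*3)*(-26) = 17688 + 75*(-26) = 17688 - 1950 = 15738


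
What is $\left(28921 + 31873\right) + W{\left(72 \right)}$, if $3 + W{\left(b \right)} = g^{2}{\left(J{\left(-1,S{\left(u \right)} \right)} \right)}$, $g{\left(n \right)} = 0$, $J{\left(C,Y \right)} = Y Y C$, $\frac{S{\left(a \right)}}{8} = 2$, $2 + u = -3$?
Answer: $60791$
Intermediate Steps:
$u = -5$ ($u = -2 - 3 = -5$)
$S{\left(a \right)} = 16$ ($S{\left(a \right)} = 8 \cdot 2 = 16$)
$J{\left(C,Y \right)} = C Y^{2}$ ($J{\left(C,Y \right)} = Y^{2} C = C Y^{2}$)
$W{\left(b \right)} = -3$ ($W{\left(b \right)} = -3 + 0^{2} = -3 + 0 = -3$)
$\left(28921 + 31873\right) + W{\left(72 \right)} = \left(28921 + 31873\right) - 3 = 60794 - 3 = 60791$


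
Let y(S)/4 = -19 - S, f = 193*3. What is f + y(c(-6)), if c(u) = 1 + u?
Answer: 523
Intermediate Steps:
f = 579
y(S) = -76 - 4*S (y(S) = 4*(-19 - S) = -76 - 4*S)
f + y(c(-6)) = 579 + (-76 - 4*(1 - 6)) = 579 + (-76 - 4*(-5)) = 579 + (-76 + 20) = 579 - 56 = 523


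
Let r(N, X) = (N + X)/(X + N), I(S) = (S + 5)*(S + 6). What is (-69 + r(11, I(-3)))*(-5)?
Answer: 340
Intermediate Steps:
I(S) = (5 + S)*(6 + S)
r(N, X) = 1 (r(N, X) = (N + X)/(N + X) = 1)
(-69 + r(11, I(-3)))*(-5) = (-69 + 1)*(-5) = -68*(-5) = 340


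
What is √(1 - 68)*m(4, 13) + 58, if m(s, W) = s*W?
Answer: 58 + 52*I*√67 ≈ 58.0 + 425.64*I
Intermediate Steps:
m(s, W) = W*s
√(1 - 68)*m(4, 13) + 58 = √(1 - 68)*(13*4) + 58 = √(-67)*52 + 58 = (I*√67)*52 + 58 = 52*I*√67 + 58 = 58 + 52*I*√67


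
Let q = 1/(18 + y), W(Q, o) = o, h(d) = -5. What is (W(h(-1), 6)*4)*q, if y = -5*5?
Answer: -24/7 ≈ -3.4286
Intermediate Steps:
y = -25
q = -⅐ (q = 1/(18 - 25) = 1/(-7) = -⅐ ≈ -0.14286)
(W(h(-1), 6)*4)*q = (6*4)*(-⅐) = 24*(-⅐) = -24/7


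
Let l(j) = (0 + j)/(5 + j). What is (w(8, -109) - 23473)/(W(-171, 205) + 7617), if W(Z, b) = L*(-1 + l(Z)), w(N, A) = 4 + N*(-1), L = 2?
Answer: -1948591/632216 ≈ -3.0822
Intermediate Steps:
l(j) = j/(5 + j)
w(N, A) = 4 - N
W(Z, b) = -2 + 2*Z/(5 + Z) (W(Z, b) = 2*(-1 + Z/(5 + Z)) = -2 + 2*Z/(5 + Z))
(w(8, -109) - 23473)/(W(-171, 205) + 7617) = ((4 - 1*8) - 23473)/(-10/(5 - 171) + 7617) = ((4 - 8) - 23473)/(-10/(-166) + 7617) = (-4 - 23473)/(-10*(-1/166) + 7617) = -23477/(5/83 + 7617) = -23477/632216/83 = -23477*83/632216 = -1948591/632216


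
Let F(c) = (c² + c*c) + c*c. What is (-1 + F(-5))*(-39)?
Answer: -2886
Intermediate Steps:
F(c) = 3*c² (F(c) = (c² + c²) + c² = 2*c² + c² = 3*c²)
(-1 + F(-5))*(-39) = (-1 + 3*(-5)²)*(-39) = (-1 + 3*25)*(-39) = (-1 + 75)*(-39) = 74*(-39) = -2886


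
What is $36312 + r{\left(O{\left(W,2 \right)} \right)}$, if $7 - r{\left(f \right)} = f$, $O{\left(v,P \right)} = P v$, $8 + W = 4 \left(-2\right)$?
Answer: $36351$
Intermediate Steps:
$W = -16$ ($W = -8 + 4 \left(-2\right) = -8 - 8 = -16$)
$r{\left(f \right)} = 7 - f$
$36312 + r{\left(O{\left(W,2 \right)} \right)} = 36312 - \left(-7 + 2 \left(-16\right)\right) = 36312 + \left(7 - -32\right) = 36312 + \left(7 + 32\right) = 36312 + 39 = 36351$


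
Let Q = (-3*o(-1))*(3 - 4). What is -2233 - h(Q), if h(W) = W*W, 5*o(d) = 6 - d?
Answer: -56266/25 ≈ -2250.6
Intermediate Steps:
o(d) = 6/5 - d/5 (o(d) = (6 - d)/5 = 6/5 - d/5)
Q = 21/5 (Q = (-3*(6/5 - ⅕*(-1)))*(3 - 4) = -3*(6/5 + ⅕)*(-1) = -3*7/5*(-1) = -21/5*(-1) = 21/5 ≈ 4.2000)
h(W) = W²
-2233 - h(Q) = -2233 - (21/5)² = -2233 - 1*441/25 = -2233 - 441/25 = -56266/25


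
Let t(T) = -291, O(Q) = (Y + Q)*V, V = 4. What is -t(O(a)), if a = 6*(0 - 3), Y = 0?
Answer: 291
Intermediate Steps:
a = -18 (a = 6*(-3) = -18)
O(Q) = 4*Q (O(Q) = (0 + Q)*4 = Q*4 = 4*Q)
-t(O(a)) = -1*(-291) = 291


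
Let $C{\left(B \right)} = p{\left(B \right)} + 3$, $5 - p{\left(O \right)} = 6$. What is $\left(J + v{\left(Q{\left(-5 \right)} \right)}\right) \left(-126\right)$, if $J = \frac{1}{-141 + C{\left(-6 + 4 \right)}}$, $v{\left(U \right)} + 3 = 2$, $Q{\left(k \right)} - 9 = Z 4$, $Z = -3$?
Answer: $\frac{17640}{139} \approx 126.91$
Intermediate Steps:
$Q{\left(k \right)} = -3$ ($Q{\left(k \right)} = 9 - 12 = -3$)
$v{\left(U \right)} = -1$ ($v{\left(U \right)} = -3 + 2 = -1$)
$p{\left(O \right)} = -1$ ($p{\left(O \right)} = 5 - 6 = -1$)
$C{\left(B \right)} = 2$ ($C{\left(B \right)} = -1 + 3 = 2$)
$J = - \frac{1}{139}$ ($J = \frac{1}{-141 + 2} = \frac{1}{-139} = - \frac{1}{139} \approx -0.0071942$)
$\left(J + v{\left(Q{\left(-5 \right)} \right)}\right) \left(-126\right) = \left(- \frac{1}{139} - 1\right) \left(-126\right) = \left(- \frac{140}{139}\right) \left(-126\right) = \frac{17640}{139}$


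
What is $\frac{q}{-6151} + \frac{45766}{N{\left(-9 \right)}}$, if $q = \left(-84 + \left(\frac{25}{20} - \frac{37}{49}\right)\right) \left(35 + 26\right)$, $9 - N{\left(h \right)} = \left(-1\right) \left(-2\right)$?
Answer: $\frac{7883185035}{1205596} \approx 6538.8$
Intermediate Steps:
$N{\left(h \right)} = 7$ ($N{\left(h \right)} = 9 - \left(-1\right) \left(-2\right) = 9 - 2 = 7$)
$q = - \frac{998387}{196}$ ($q = \left(-84 + \left(25 \cdot \frac{1}{20} - \frac{37}{49}\right)\right) 61 = \left(-84 + \left(\frac{5}{4} - \frac{37}{49}\right)\right) 61 = \left(-84 + \frac{97}{196}\right) 61 = \left(- \frac{16367}{196}\right) 61 = - \frac{998387}{196} \approx -5093.8$)
$\frac{q}{-6151} + \frac{45766}{N{\left(-9 \right)}} = - \frac{998387}{196 \left(-6151\right)} + \frac{45766}{7} = \left(- \frac{998387}{196}\right) \left(- \frac{1}{6151}\right) + 45766 \cdot \frac{1}{7} = \frac{998387}{1205596} + 6538 = \frac{7883185035}{1205596}$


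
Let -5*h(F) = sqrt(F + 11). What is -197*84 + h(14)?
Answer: -16549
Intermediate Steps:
h(F) = -sqrt(11 + F)/5 (h(F) = -sqrt(F + 11)/5 = -sqrt(11 + F)/5)
-197*84 + h(14) = -197*84 - sqrt(11 + 14)/5 = -16548 - sqrt(25)/5 = -16548 - 1/5*5 = -16548 - 1 = -16549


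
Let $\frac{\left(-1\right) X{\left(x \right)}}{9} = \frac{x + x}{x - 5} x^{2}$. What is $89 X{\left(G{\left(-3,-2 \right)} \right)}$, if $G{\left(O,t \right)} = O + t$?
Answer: $-20025$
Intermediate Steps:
$X{\left(x \right)} = - \frac{18 x^{3}}{-5 + x}$ ($X{\left(x \right)} = - 9 \frac{x + x}{x - 5} x^{2} = - 9 \frac{2 x}{-5 + x} x^{2} = - 9 \frac{2 x^{3}}{-5 + x} = - \frac{18 x^{3}}{-5 + x}$)
$89 X{\left(G{\left(-3,-2 \right)} \right)} = 89 \left(- \frac{18 \left(-3 - 2\right)^{3}}{-5 - 5}\right) = 89 \left(- \frac{18 \left(-5\right)^{3}}{-5 - 5}\right) = 89 \left(\left(-18\right) \left(-125\right) \frac{1}{-10}\right) = 89 \left(\left(-18\right) \left(-125\right) \left(- \frac{1}{10}\right)\right) = 89 \left(-225\right) = -20025$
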